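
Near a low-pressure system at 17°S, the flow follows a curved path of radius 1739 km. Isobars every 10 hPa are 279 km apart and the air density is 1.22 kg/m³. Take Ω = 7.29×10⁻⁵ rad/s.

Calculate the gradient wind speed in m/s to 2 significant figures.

Coriolis parameter at 17°S:
f = 2Ω sin φ = 2 × 7.29×10⁻⁵ × sin 17° = 4.26×10⁻⁵ s⁻¹
Pressure gradient: |∂P/∂n| = 1000 Pa / 279000 m = 3.58×10⁻³ Pa/m
Geostrophic speed: V_g = |∂P/∂n|/(fρ) = 3.58×10⁻³/(4.26×10⁻⁵ × 1.22) = 68.9 m/s
Around a low, centrifugal force acts outward with Coriolis, so pressure-gradient force balances both:
(1/ρ)|∂P/∂n| = fV + V²/R  →  V² + fR·V − fR·V_g = 0
With fR = 4.26×10⁻⁵ × 1739×10³ m = 74.1 m/s:
V = [−fR + √((fR)² + 4 fR V_g)]/2 = [−74.1 + √(74.1² + 4×74.1×68.9)]/2 = 43.5 m/s
Subgeostrophic (V < V_g = 68.9 m/s), as expected around a low.

43 m/s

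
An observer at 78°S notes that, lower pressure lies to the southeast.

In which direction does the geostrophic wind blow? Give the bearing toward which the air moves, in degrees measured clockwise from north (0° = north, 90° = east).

The pressure-gradient force points toward the southeast (bearing 135°).
Geostrophic balance: in the Southern Hemisphere the Coriolis force deflects motion to the left, so the geostrophic wind blows 90° to the left of the pressure-gradient force (low pressure on the right).
Rotating 135° by 90° counterclockwise gives 045° — the wind blows toward the northeast.

045°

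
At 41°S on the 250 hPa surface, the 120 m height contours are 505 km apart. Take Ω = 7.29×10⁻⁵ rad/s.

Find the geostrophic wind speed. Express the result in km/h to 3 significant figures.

Coriolis parameter at 41°S:
f = 2Ω sin φ = 2 × 7.29×10⁻⁵ × sin 41° = 9.57×10⁻⁵ s⁻¹
Height gradient: |∂Z/∂n| = 120 m / 505000 m = 2.38×10⁻⁴
On a pressure surface, geostrophic balance gives V_g = (g/f)|∂Z/∂n|:
V_g = 9.81 × 2.38×10⁻⁴ / 9.57×10⁻⁵ = 24.4 m/s
Converting: 24.4 m/s × 3.6 = 87.7 km/h

87.7 km/h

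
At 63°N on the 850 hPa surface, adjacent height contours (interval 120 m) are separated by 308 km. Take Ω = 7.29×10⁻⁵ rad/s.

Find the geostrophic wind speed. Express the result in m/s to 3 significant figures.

Coriolis parameter at 63°N:
f = 2Ω sin φ = 2 × 7.29×10⁻⁵ × sin 63° = 1.30×10⁻⁴ s⁻¹
Height gradient: |∂Z/∂n| = 120 m / 308000 m = 3.90×10⁻⁴
On a pressure surface, geostrophic balance gives V_g = (g/f)|∂Z/∂n|:
V_g = 9.81 × 3.90×10⁻⁴ / 1.30×10⁻⁴ = 29.4 m/s

29.4 m/s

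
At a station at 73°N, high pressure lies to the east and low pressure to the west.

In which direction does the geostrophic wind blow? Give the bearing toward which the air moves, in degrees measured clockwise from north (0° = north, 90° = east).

The pressure-gradient force points toward the west (bearing 270°).
Geostrophic balance: in the Northern Hemisphere the Coriolis force deflects motion to the right, so the geostrophic wind blows 90° to the right of the pressure-gradient force (low pressure on the left).
Rotating 270° by 90° clockwise gives 000° — the wind blows toward the north.

000°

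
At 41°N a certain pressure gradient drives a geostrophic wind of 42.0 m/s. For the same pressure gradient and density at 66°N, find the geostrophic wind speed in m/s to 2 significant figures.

30 m/s

With the same pressure gradient and density, V_g ∝ 1/f ∝ 1/sin φ.
V₂ = V₁ · sin φ₁ / sin φ₂ = 42.0 × sin 41° / sin 66°
V₂ = 42.0 × 0.6561/0.9135 = 30 m/s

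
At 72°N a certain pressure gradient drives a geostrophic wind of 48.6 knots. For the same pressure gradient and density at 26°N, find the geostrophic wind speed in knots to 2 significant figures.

With the same pressure gradient and density, V_g ∝ 1/f ∝ 1/sin φ.
V₂ = V₁ · sin φ₁ / sin φ₂ = 48.6 × sin 72° / sin 26°
V₂ = 48.6 × 0.9511/0.4384 = 110 knots

110 knots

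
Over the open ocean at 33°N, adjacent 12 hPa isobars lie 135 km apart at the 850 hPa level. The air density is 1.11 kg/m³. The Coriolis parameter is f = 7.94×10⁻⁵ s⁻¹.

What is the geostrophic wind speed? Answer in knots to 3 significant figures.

Pressure gradient: |∂P/∂n| = 1200 Pa / 135000 m = 8.89×10⁻³ Pa/m
Geostrophic balance (pressure-gradient force = Coriolis force):
V_g = (1/(fρ)) |∂P/∂n| = 8.89×10⁻³ / (7.94×10⁻⁵ × 1.11) = 101 m/s
Converting: 101 m/s × 1.944 = 196 knots

196 knots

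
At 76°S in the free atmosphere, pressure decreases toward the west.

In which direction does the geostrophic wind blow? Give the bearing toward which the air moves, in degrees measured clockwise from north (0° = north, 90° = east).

The pressure-gradient force points toward the west (bearing 270°).
Geostrophic balance: in the Southern Hemisphere the Coriolis force deflects motion to the left, so the geostrophic wind blows 90° to the left of the pressure-gradient force (low pressure on the right).
Rotating 270° by 90° counterclockwise gives 180° — the wind blows toward the south.

180°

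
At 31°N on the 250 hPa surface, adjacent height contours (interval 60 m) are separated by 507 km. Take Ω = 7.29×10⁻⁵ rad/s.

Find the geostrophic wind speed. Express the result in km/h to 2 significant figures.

Coriolis parameter at 31°N:
f = 2Ω sin φ = 2 × 7.29×10⁻⁵ × sin 31° = 7.51×10⁻⁵ s⁻¹
Height gradient: |∂Z/∂n| = 60 m / 507000 m = 1.18×10⁻⁴
On a pressure surface, geostrophic balance gives V_g = (g/f)|∂Z/∂n|:
V_g = 9.81 × 1.18×10⁻⁴ / 7.51×10⁻⁵ = 15.5 m/s
Converting: 15.5 m/s × 3.6 = 56 km/h

56 km/h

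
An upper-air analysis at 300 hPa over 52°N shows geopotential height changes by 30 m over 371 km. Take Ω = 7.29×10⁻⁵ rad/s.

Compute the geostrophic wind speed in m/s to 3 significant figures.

6.90 m/s

Coriolis parameter at 52°N:
f = 2Ω sin φ = 2 × 7.29×10⁻⁵ × sin 52° = 1.15×10⁻⁴ s⁻¹
Height gradient: |∂Z/∂n| = 30 m / 371000 m = 8.09×10⁻⁵
On a pressure surface, geostrophic balance gives V_g = (g/f)|∂Z/∂n|:
V_g = 9.81 × 8.09×10⁻⁵ / 1.15×10⁻⁴ = 6.90 m/s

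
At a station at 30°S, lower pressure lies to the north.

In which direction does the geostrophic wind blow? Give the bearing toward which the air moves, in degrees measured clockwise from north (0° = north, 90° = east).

The pressure-gradient force points toward the north (bearing 000°).
Geostrophic balance: in the Southern Hemisphere the Coriolis force deflects motion to the left, so the geostrophic wind blows 90° to the left of the pressure-gradient force (low pressure on the right).
Rotating 000° by 90° counterclockwise gives 270° — the wind blows toward the west.

270°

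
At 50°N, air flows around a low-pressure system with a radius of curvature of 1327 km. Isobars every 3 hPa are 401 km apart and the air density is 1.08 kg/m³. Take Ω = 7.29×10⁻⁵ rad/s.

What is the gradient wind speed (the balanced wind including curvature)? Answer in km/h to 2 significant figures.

Coriolis parameter at 50°N:
f = 2Ω sin φ = 2 × 7.29×10⁻⁵ × sin 50° = 1.12×10⁻⁴ s⁻¹
Pressure gradient: |∂P/∂n| = 300 Pa / 401000 m = 7.48×10⁻⁴ Pa/m
Geostrophic speed: V_g = |∂P/∂n|/(fρ) = 7.48×10⁻⁴/(1.12×10⁻⁴ × 1.08) = 6.20 m/s
Around a low, centrifugal force acts outward with Coriolis, so pressure-gradient force balances both:
(1/ρ)|∂P/∂n| = fV + V²/R  →  V² + fR·V − fR·V_g = 0
With fR = 1.12×10⁻⁴ × 1327×10³ m = 148 m/s:
V = [−fR + √((fR)² + 4 fR V_g)]/2 = [−148 + √(148² + 4×148×6.2)]/2 = 5.96 m/s
Subgeostrophic (V < V_g = 6.2 m/s), as expected around a low.
Converting: 5.96 m/s × 3.6 = 21 km/h

21 km/h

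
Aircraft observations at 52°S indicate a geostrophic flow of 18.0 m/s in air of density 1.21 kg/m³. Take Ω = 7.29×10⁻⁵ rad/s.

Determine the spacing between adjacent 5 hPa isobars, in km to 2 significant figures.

Coriolis parameter at 52°S:
f = 2Ω sin φ = 2 × 7.29×10⁻⁵ × sin 52° = 1.15×10⁻⁴ s⁻¹
Geostrophic balance rearranged: |∂P/∂n| = f ρ V_g
|∂P/∂n| = 1.15×10⁻⁴ × 1.21 × 18.0 = 2.50×10⁻³ Pa/m
Isobar spacing: Δn = ΔP/|∂P/∂n| = 500 Pa / 2.50×10⁻³ Pa/m = 199812 m ≈ 200 km

200 km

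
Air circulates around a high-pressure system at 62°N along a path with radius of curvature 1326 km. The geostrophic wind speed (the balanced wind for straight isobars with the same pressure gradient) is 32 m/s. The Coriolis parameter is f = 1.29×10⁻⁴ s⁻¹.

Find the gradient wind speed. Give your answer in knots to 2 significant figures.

83 knots

Around a high, pressure-gradient force acts outward with centrifugal, so Coriolis balances both:
fV = (1/ρ)|∂P/∂n| + V²/R  →  V² − fR·V + fR·V_g = 0
With fR = 1.29×10⁻⁴ × 1326×10³ m = 171 m/s:
V = [fR − √((fR)² − 4 fR V_g)]/2 = [171 − √(171² − 4×171×32)]/2 = 42.6 m/s
Supergeostrophic (V > V_g = 32 m/s), as expected around a high.
Converting: 42.6 m/s × 1.944 = 83 knots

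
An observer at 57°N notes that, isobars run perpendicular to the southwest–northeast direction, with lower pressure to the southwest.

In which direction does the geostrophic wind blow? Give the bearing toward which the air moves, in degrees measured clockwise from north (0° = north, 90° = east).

The pressure-gradient force points toward the southwest (bearing 225°).
Geostrophic balance: in the Northern Hemisphere the Coriolis force deflects motion to the right, so the geostrophic wind blows 90° to the right of the pressure-gradient force (low pressure on the left).
Rotating 225° by 90° clockwise gives 315° — the wind blows toward the northwest.

315°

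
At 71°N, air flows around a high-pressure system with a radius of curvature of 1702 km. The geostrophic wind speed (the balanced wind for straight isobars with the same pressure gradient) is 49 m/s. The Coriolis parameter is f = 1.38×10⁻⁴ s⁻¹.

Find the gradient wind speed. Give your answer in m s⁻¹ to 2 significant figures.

70 m s⁻¹

Around a high, pressure-gradient force acts outward with centrifugal, so Coriolis balances both:
fV = (1/ρ)|∂P/∂n| + V²/R  →  V² − fR·V + fR·V_g = 0
With fR = 1.38×10⁻⁴ × 1702×10³ m = 235 m/s:
V = [fR − √((fR)² − 4 fR V_g)]/2 = [235 − √(235² − 4×235×49)]/2 = 69.7 m/s
Supergeostrophic (V > V_g = 49 m/s), as expected around a high.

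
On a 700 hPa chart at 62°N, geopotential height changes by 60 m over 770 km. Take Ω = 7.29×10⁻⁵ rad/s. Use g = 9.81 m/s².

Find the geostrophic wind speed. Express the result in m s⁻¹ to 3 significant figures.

5.94 m s⁻¹

Coriolis parameter at 62°N:
f = 2Ω sin φ = 2 × 7.29×10⁻⁵ × sin 62° = 1.29×10⁻⁴ s⁻¹
Height gradient: |∂Z/∂n| = 60 m / 770000 m = 7.79×10⁻⁵
On a pressure surface, geostrophic balance gives V_g = (g/f)|∂Z/∂n|:
V_g = 9.81 × 7.79×10⁻⁵ / 1.29×10⁻⁴ = 5.94 m/s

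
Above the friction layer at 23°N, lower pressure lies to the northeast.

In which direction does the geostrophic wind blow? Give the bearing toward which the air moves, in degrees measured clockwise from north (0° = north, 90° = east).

135°

The pressure-gradient force points toward the northeast (bearing 045°).
Geostrophic balance: in the Northern Hemisphere the Coriolis force deflects motion to the right, so the geostrophic wind blows 90° to the right of the pressure-gradient force (low pressure on the left).
Rotating 045° by 90° clockwise gives 135° — the wind blows toward the southeast.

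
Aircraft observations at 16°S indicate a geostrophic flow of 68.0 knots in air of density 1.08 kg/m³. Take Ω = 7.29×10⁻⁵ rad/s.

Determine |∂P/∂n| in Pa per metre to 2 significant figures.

Coriolis parameter at 16°S:
f = 2Ω sin φ = 2 × 7.29×10⁻⁵ × sin 16° = 4.02×10⁻⁵ s⁻¹
Wind speed in SI: 68.0 knots = 35.0 m/s
Geostrophic balance rearranged: |∂P/∂n| = f ρ V_g
|∂P/∂n| = 4.02×10⁻⁵ × 1.08 × 35.0 = 1.52×10⁻³ Pa/m

1.5×10⁻³ Pa/m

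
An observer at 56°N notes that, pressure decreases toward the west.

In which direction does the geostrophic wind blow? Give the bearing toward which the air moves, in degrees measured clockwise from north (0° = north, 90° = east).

The pressure-gradient force points toward the west (bearing 270°).
Geostrophic balance: in the Northern Hemisphere the Coriolis force deflects motion to the right, so the geostrophic wind blows 90° to the right of the pressure-gradient force (low pressure on the left).
Rotating 270° by 90° clockwise gives 000° — the wind blows toward the north.

000°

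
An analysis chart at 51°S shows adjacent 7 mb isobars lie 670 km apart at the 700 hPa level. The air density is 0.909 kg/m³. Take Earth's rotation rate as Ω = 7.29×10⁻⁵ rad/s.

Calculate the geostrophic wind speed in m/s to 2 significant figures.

Coriolis parameter at 51°S:
f = 2Ω sin φ = 2 × 7.29×10⁻⁵ × sin 51° = 1.13×10⁻⁴ s⁻¹
Pressure gradient: |∂P/∂n| = 700 Pa / 670000 m = 1.04×10⁻³ Pa/m
Geostrophic balance (pressure-gradient force = Coriolis force):
V_g = (1/(fρ)) |∂P/∂n| = 1.04×10⁻³ / (1.13×10⁻⁴ × 0.909) = 10.1 m/s

10 m/s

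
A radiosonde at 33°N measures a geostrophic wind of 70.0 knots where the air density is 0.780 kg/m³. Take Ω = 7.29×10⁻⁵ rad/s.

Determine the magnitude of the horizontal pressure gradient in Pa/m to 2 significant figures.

Coriolis parameter at 33°N:
f = 2Ω sin φ = 2 × 7.29×10⁻⁵ × sin 33° = 7.94×10⁻⁵ s⁻¹
Wind speed in SI: 70.0 knots = 36.0 m/s
Geostrophic balance rearranged: |∂P/∂n| = f ρ V_g
|∂P/∂n| = 7.94×10⁻⁵ × 0.780 × 36.0 = 2.23×10⁻³ Pa/m

2.2×10⁻³ Pa/m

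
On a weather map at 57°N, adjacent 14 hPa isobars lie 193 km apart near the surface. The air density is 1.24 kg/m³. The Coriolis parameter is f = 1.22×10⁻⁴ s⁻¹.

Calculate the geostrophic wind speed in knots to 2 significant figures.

93 knots

Pressure gradient: |∂P/∂n| = 1400 Pa / 193000 m = 7.25×10⁻³ Pa/m
Geostrophic balance (pressure-gradient force = Coriolis force):
V_g = (1/(fρ)) |∂P/∂n| = 7.25×10⁻³ / (1.22×10⁻⁴ × 1.24) = 48.0 m/s
Converting: 48.0 m/s × 1.944 = 93 knots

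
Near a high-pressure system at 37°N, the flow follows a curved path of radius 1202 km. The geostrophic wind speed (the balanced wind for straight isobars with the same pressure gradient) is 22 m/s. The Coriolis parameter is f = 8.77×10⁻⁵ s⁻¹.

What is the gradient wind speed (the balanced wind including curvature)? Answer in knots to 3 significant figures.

Around a high, pressure-gradient force acts outward with centrifugal, so Coriolis balances both:
fV = (1/ρ)|∂P/∂n| + V²/R  →  V² − fR·V + fR·V_g = 0
With fR = 8.77×10⁻⁵ × 1202×10³ m = 105 m/s:
V = [fR − √((fR)² − 4 fR V_g)]/2 = [105 − √(105² − 4×105×22)]/2 = 31.3 m/s
Supergeostrophic (V > V_g = 22 m/s), as expected around a high.
Converting: 31.3 m/s × 1.944 = 60.8 knots

60.8 knots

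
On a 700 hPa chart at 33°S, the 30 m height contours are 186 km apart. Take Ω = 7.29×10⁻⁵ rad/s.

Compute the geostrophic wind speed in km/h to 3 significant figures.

Coriolis parameter at 33°S:
f = 2Ω sin φ = 2 × 7.29×10⁻⁵ × sin 33° = 7.94×10⁻⁵ s⁻¹
Height gradient: |∂Z/∂n| = 30 m / 186000 m = 1.61×10⁻⁴
On a pressure surface, geostrophic balance gives V_g = (g/f)|∂Z/∂n|:
V_g = 9.81 × 1.61×10⁻⁴ / 7.94×10⁻⁵ = 19.9 m/s
Converting: 19.9 m/s × 3.6 = 71.7 km/h

71.7 km/h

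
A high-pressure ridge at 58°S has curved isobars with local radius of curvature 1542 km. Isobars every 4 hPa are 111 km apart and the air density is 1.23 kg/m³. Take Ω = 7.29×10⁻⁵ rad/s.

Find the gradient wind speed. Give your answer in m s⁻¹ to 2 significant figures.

28 m s⁻¹

Coriolis parameter at 58°S:
f = 2Ω sin φ = 2 × 7.29×10⁻⁵ × sin 58° = 1.24×10⁻⁴ s⁻¹
Pressure gradient: |∂P/∂n| = 400 Pa / 111000 m = 3.60×10⁻³ Pa/m
Geostrophic speed: V_g = |∂P/∂n|/(fρ) = 3.60×10⁻³/(1.24×10⁻⁴ × 1.23) = 23.7 m/s
Around a high, pressure-gradient force acts outward with centrifugal, so Coriolis balances both:
fV = (1/ρ)|∂P/∂n| + V²/R  →  V² − fR·V + fR·V_g = 0
With fR = 1.24×10⁻⁴ × 1542×10³ m = 191 m/s:
V = [fR − √((fR)² − 4 fR V_g)]/2 = [191 − √(191² − 4×191×23.7)]/2 = 27.7 m/s
Supergeostrophic (V > V_g = 23.7 m/s), as expected around a high.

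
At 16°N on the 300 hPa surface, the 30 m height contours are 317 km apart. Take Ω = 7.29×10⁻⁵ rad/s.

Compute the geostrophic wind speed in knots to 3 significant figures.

Coriolis parameter at 16°N:
f = 2Ω sin φ = 2 × 7.29×10⁻⁵ × sin 16° = 4.02×10⁻⁵ s⁻¹
Height gradient: |∂Z/∂n| = 30 m / 317000 m = 9.46×10⁻⁵
On a pressure surface, geostrophic balance gives V_g = (g/f)|∂Z/∂n|:
V_g = 9.81 × 9.46×10⁻⁵ / 4.02×10⁻⁵ = 23.1 m/s
Converting: 23.1 m/s × 1.944 = 44.9 knots

44.9 knots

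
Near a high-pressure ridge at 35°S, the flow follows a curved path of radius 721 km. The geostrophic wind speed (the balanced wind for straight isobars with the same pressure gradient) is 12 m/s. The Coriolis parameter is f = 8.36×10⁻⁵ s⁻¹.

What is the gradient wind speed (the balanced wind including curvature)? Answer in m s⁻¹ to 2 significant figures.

17 m s⁻¹

Around a high, pressure-gradient force acts outward with centrifugal, so Coriolis balances both:
fV = (1/ρ)|∂P/∂n| + V²/R  →  V² − fR·V + fR·V_g = 0
With fR = 8.36×10⁻⁵ × 721×10³ m = 60.3 m/s:
V = [fR − √((fR)² − 4 fR V_g)]/2 = [60.3 − √(60.3² − 4×60.3×12)]/2 = 16.5 m/s
Supergeostrophic (V > V_g = 12 m/s), as expected around a high.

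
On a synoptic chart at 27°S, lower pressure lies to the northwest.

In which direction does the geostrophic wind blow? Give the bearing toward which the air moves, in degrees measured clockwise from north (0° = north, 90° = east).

225°

The pressure-gradient force points toward the northwest (bearing 315°).
Geostrophic balance: in the Southern Hemisphere the Coriolis force deflects motion to the left, so the geostrophic wind blows 90° to the left of the pressure-gradient force (low pressure on the right).
Rotating 315° by 90° counterclockwise gives 225° — the wind blows toward the southwest.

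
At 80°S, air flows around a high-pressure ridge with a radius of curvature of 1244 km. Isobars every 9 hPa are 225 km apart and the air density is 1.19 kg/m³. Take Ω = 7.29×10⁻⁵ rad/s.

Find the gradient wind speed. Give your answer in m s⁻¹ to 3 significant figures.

Coriolis parameter at 80°S:
f = 2Ω sin φ = 2 × 7.29×10⁻⁵ × sin 80° = 1.44×10⁻⁴ s⁻¹
Pressure gradient: |∂P/∂n| = 900 Pa / 225000 m = 4.00×10⁻³ Pa/m
Geostrophic speed: V_g = |∂P/∂n|/(fρ) = 4.00×10⁻³/(1.44×10⁻⁴ × 1.19) = 23.4 m/s
Around a high, pressure-gradient force acts outward with centrifugal, so Coriolis balances both:
fV = (1/ρ)|∂P/∂n| + V²/R  →  V² − fR·V + fR·V_g = 0
With fR = 1.44×10⁻⁴ × 1244×10³ m = 179 m/s:
V = [fR − √((fR)² − 4 fR V_g)]/2 = [179 − √(179² − 4×179×23.4)]/2 = 27.7 m/s
Supergeostrophic (V > V_g = 23.4 m/s), as expected around a high.

27.7 m s⁻¹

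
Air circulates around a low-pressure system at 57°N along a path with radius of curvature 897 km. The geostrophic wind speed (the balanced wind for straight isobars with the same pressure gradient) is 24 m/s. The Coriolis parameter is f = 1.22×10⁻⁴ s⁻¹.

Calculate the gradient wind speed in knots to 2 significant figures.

39 knots

Around a low, centrifugal force acts outward with Coriolis, so pressure-gradient force balances both:
(1/ρ)|∂P/∂n| = fV + V²/R  →  V² + fR·V − fR·V_g = 0
With fR = 1.22×10⁻⁴ × 897×10³ m = 109 m/s:
V = [−fR + √((fR)² + 4 fR V_g)]/2 = [−109 + √(109² + 4×109×24)]/2 = 20.3 m/s
Subgeostrophic (V < V_g = 24 m/s), as expected around a low.
Converting: 20.3 m/s × 1.944 = 39 knots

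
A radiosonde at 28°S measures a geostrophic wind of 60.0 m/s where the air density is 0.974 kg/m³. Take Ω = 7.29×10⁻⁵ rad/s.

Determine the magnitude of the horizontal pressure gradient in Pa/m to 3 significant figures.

4.00×10⁻³ Pa/m

Coriolis parameter at 28°S:
f = 2Ω sin φ = 2 × 7.29×10⁻⁵ × sin 28° = 6.84×10⁻⁵ s⁻¹
Geostrophic balance rearranged: |∂P/∂n| = f ρ V_g
|∂P/∂n| = 6.84×10⁻⁵ × 0.974 × 60.0 = 4.00×10⁻³ Pa/m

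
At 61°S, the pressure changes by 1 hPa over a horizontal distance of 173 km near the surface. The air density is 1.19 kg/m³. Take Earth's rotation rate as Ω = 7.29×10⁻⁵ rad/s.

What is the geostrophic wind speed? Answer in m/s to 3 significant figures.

Coriolis parameter at 61°S:
f = 2Ω sin φ = 2 × 7.29×10⁻⁵ × sin 61° = 1.28×10⁻⁴ s⁻¹
Pressure gradient: |∂P/∂n| = 100 Pa / 173000 m = 5.78×10⁻⁴ Pa/m
Geostrophic balance (pressure-gradient force = Coriolis force):
V_g = (1/(fρ)) |∂P/∂n| = 5.78×10⁻⁴ / (1.28×10⁻⁴ × 1.19) = 3.81 m/s

3.81 m/s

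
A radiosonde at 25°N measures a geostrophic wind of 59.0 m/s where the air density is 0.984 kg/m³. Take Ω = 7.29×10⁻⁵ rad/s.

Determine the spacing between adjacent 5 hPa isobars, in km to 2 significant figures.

Coriolis parameter at 25°N:
f = 2Ω sin φ = 2 × 7.29×10⁻⁵ × sin 25° = 6.16×10⁻⁵ s⁻¹
Geostrophic balance rearranged: |∂P/∂n| = f ρ V_g
|∂P/∂n| = 6.16×10⁻⁵ × 0.984 × 59.0 = 3.58×10⁻³ Pa/m
Isobar spacing: Δn = ΔP/|∂P/∂n| = 500 Pa / 3.58×10⁻³ Pa/m = 139771 m ≈ 140 km

140 km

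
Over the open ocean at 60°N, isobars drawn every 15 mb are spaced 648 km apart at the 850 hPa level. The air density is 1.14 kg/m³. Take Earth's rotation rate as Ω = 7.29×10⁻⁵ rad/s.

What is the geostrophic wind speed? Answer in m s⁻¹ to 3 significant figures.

16.1 m s⁻¹

Coriolis parameter at 60°N:
f = 2Ω sin φ = 2 × 7.29×10⁻⁵ × sin 60° = 1.26×10⁻⁴ s⁻¹
Pressure gradient: |∂P/∂n| = 1500 Pa / 648000 m = 2.31×10⁻³ Pa/m
Geostrophic balance (pressure-gradient force = Coriolis force):
V_g = (1/(fρ)) |∂P/∂n| = 2.31×10⁻³ / (1.26×10⁻⁴ × 1.14) = 16.1 m/s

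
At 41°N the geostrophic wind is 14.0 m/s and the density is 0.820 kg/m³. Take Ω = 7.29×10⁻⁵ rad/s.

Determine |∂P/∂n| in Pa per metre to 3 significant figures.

1.10×10⁻³ Pa/m

Coriolis parameter at 41°N:
f = 2Ω sin φ = 2 × 7.29×10⁻⁵ × sin 41° = 9.57×10⁻⁵ s⁻¹
Geostrophic balance rearranged: |∂P/∂n| = f ρ V_g
|∂P/∂n| = 9.57×10⁻⁵ × 0.820 × 14.0 = 1.10×10⁻³ Pa/m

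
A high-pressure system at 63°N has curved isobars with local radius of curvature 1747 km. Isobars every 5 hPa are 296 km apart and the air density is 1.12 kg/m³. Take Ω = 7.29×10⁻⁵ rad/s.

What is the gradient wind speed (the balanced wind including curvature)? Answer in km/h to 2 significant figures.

44 km/h

Coriolis parameter at 63°N:
f = 2Ω sin φ = 2 × 7.29×10⁻⁵ × sin 63° = 1.30×10⁻⁴ s⁻¹
Pressure gradient: |∂P/∂n| = 500 Pa / 296000 m = 1.69×10⁻³ Pa/m
Geostrophic speed: V_g = |∂P/∂n|/(fρ) = 1.69×10⁻³/(1.30×10⁻⁴ × 1.12) = 11.6 m/s
Around a high, pressure-gradient force acts outward with centrifugal, so Coriolis balances both:
fV = (1/ρ)|∂P/∂n| + V²/R  →  V² − fR·V + fR·V_g = 0
With fR = 1.30×10⁻⁴ × 1747×10³ m = 227 m/s:
V = [fR − √((fR)² − 4 fR V_g)]/2 = [227 − √(227² − 4×227×11.6)]/2 = 12.3 m/s
Supergeostrophic (V > V_g = 11.6 m/s), as expected around a high.
Converting: 12.3 m/s × 3.6 = 44 km/h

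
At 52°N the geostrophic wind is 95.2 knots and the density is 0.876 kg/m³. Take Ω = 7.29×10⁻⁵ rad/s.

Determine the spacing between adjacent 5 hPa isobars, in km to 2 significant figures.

100 km

Coriolis parameter at 52°N:
f = 2Ω sin φ = 2 × 7.29×10⁻⁵ × sin 52° = 1.15×10⁻⁴ s⁻¹
Wind speed in SI: 95.2 knots = 49.0 m/s
Geostrophic balance rearranged: |∂P/∂n| = f ρ V_g
|∂P/∂n| = 1.15×10⁻⁴ × 0.876 × 49.0 = 4.93×10⁻³ Pa/m
Isobar spacing: Δn = ΔP/|∂P/∂n| = 500 Pa / 4.93×10⁻³ Pa/m = 101438 m ≈ 100 km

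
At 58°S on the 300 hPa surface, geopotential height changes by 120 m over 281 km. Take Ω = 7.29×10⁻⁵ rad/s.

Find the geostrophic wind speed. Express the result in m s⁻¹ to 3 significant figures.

Coriolis parameter at 58°S:
f = 2Ω sin φ = 2 × 7.29×10⁻⁵ × sin 58° = 1.24×10⁻⁴ s⁻¹
Height gradient: |∂Z/∂n| = 120 m / 281000 m = 4.27×10⁻⁴
On a pressure surface, geostrophic balance gives V_g = (g/f)|∂Z/∂n|:
V_g = 9.81 × 4.27×10⁻⁴ / 1.24×10⁻⁴ = 33.9 m/s

33.9 m s⁻¹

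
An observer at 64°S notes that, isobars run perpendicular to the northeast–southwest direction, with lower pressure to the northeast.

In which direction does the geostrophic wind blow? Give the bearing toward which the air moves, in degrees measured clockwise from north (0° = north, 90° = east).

The pressure-gradient force points toward the northeast (bearing 045°).
Geostrophic balance: in the Southern Hemisphere the Coriolis force deflects motion to the left, so the geostrophic wind blows 90° to the left of the pressure-gradient force (low pressure on the right).
Rotating 045° by 90° counterclockwise gives 315° — the wind blows toward the northwest.

315°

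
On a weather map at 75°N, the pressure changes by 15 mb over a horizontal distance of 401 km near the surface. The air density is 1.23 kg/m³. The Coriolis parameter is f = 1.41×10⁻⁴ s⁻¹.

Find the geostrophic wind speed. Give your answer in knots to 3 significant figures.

41.9 knots

Pressure gradient: |∂P/∂n| = 1500 Pa / 401000 m = 3.74×10⁻³ Pa/m
Geostrophic balance (pressure-gradient force = Coriolis force):
V_g = (1/(fρ)) |∂P/∂n| = 3.74×10⁻³ / (1.41×10⁻⁴ × 1.23) = 21.6 m/s
Converting: 21.6 m/s × 1.944 = 41.9 knots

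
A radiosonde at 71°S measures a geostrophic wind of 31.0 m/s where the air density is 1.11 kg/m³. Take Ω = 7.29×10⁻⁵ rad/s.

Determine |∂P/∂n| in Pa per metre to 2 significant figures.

Coriolis parameter at 71°S:
f = 2Ω sin φ = 2 × 7.29×10⁻⁵ × sin 71° = 1.38×10⁻⁴ s⁻¹
Geostrophic balance rearranged: |∂P/∂n| = f ρ V_g
|∂P/∂n| = 1.38×10⁻⁴ × 1.11 × 31.0 = 4.74×10⁻³ Pa/m

4.7×10⁻³ Pa/m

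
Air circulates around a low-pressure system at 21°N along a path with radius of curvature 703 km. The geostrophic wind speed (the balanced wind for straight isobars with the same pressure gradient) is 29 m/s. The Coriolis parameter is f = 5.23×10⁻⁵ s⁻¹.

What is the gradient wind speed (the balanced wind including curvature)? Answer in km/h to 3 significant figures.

Around a low, centrifugal force acts outward with Coriolis, so pressure-gradient force balances both:
(1/ρ)|∂P/∂n| = fV + V²/R  →  V² + fR·V − fR·V_g = 0
With fR = 5.23×10⁻⁵ × 703×10³ m = 36.8 m/s:
V = [−fR + √((fR)² + 4 fR V_g)]/2 = [−36.8 + √(36.8² + 4×36.8×29)]/2 = 19.1 m/s
Subgeostrophic (V < V_g = 29 m/s), as expected around a low.
Converting: 19.1 m/s × 3.6 = 68.7 km/h

68.7 km/h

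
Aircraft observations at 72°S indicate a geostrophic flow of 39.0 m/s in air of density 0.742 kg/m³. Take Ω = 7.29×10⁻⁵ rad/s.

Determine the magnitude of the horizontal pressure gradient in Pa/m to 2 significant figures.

4.0×10⁻³ Pa/m

Coriolis parameter at 72°S:
f = 2Ω sin φ = 2 × 7.29×10⁻⁵ × sin 72° = 1.39×10⁻⁴ s⁻¹
Geostrophic balance rearranged: |∂P/∂n| = f ρ V_g
|∂P/∂n| = 1.39×10⁻⁴ × 0.742 × 39.0 = 4.01×10⁻³ Pa/m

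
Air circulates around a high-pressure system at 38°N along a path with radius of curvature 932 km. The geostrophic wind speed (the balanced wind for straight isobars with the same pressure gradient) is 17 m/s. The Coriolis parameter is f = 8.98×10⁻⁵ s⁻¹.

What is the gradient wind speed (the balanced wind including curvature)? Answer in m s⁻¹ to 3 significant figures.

23.7 m s⁻¹

Around a high, pressure-gradient force acts outward with centrifugal, so Coriolis balances both:
fV = (1/ρ)|∂P/∂n| + V²/R  →  V² − fR·V + fR·V_g = 0
With fR = 8.98×10⁻⁵ × 932×10³ m = 83.7 m/s:
V = [fR − √((fR)² − 4 fR V_g)]/2 = [83.7 − √(83.7² − 4×83.7×17)]/2 = 23.7 m/s
Supergeostrophic (V > V_g = 17 m/s), as expected around a high.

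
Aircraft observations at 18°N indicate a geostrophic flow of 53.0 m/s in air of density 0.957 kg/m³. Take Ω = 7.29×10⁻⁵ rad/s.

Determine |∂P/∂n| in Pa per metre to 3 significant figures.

2.29×10⁻³ Pa/m

Coriolis parameter at 18°N:
f = 2Ω sin φ = 2 × 7.29×10⁻⁵ × sin 18° = 4.51×10⁻⁵ s⁻¹
Geostrophic balance rearranged: |∂P/∂n| = f ρ V_g
|∂P/∂n| = 4.51×10⁻⁵ × 0.957 × 53.0 = 2.29×10⁻³ Pa/m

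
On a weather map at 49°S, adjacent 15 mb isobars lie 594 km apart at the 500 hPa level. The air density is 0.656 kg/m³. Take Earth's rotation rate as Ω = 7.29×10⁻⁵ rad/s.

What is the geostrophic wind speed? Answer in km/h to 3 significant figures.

Coriolis parameter at 49°S:
f = 2Ω sin φ = 2 × 7.29×10⁻⁵ × sin 49° = 1.10×10⁻⁴ s⁻¹
Pressure gradient: |∂P/∂n| = 1500 Pa / 594000 m = 2.53×10⁻³ Pa/m
Geostrophic balance (pressure-gradient force = Coriolis force):
V_g = (1/(fρ)) |∂P/∂n| = 2.53×10⁻³ / (1.10×10⁻⁴ × 0.656) = 35.0 m/s
Converting: 35.0 m/s × 3.6 = 126 km/h

126 km/h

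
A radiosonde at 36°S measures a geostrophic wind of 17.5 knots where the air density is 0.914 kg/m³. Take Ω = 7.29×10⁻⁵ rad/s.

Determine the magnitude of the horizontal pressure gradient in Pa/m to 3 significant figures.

Coriolis parameter at 36°S:
f = 2Ω sin φ = 2 × 7.29×10⁻⁵ × sin 36° = 8.57×10⁻⁵ s⁻¹
Wind speed in SI: 17.5 knots = 9.00 m/s
Geostrophic balance rearranged: |∂P/∂n| = f ρ V_g
|∂P/∂n| = 8.57×10⁻⁵ × 0.914 × 9.00 = 7.05×10⁻⁴ Pa/m

7.05×10⁻⁴ Pa/m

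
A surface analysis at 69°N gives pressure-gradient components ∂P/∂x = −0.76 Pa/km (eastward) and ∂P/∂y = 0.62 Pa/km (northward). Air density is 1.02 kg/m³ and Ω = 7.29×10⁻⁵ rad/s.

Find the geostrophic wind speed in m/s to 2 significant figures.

Coriolis parameter at 69°N:
f = 2Ω sin φ = 2 × 7.29×10⁻⁵ × sin 69° = 1.36×10⁻⁴ s⁻¹
Component geostrophic relations (x east, y north):
u_g = −(1/(fρ)) ∂P/∂y,  v_g = (1/(fρ)) ∂P/∂x
u_g = −(0.62×10⁻³)/(1.36×10⁻⁴ × 1.02) = −4.47 m/s;  v_g = (−0.76×10⁻³)/(1.36×10⁻⁴ × 1.02) = −5.47 m/s
|V_g| = √(u_g² + v_g²) = 7.06 m/s

7.1 m/s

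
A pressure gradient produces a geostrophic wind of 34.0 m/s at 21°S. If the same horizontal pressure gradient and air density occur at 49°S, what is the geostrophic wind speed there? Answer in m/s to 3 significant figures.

16.1 m/s

With the same pressure gradient and density, V_g ∝ 1/f ∝ 1/sin φ.
V₂ = V₁ · sin φ₁ / sin φ₂ = 34.0 × sin 21° / sin 49°
V₂ = 34.0 × 0.3584/0.7547 = 16.1 m/s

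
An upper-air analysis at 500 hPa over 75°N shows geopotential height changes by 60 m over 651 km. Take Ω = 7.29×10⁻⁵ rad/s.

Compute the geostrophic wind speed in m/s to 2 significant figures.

6.4 m/s

Coriolis parameter at 75°N:
f = 2Ω sin φ = 2 × 7.29×10⁻⁵ × sin 75° = 1.41×10⁻⁴ s⁻¹
Height gradient: |∂Z/∂n| = 60 m / 651000 m = 9.22×10⁻⁵
On a pressure surface, geostrophic balance gives V_g = (g/f)|∂Z/∂n|:
V_g = 9.81 × 9.22×10⁻⁵ / 1.41×10⁻⁴ = 6.42 m/s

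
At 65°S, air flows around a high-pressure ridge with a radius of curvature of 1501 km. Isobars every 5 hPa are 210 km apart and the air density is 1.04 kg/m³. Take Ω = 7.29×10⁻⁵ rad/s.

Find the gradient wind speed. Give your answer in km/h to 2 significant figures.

69 km/h

Coriolis parameter at 65°S:
f = 2Ω sin φ = 2 × 7.29×10⁻⁵ × sin 65° = 1.32×10⁻⁴ s⁻¹
Pressure gradient: |∂P/∂n| = 500 Pa / 210000 m = 2.38×10⁻³ Pa/m
Geostrophic speed: V_g = |∂P/∂n|/(fρ) = 2.38×10⁻³/(1.32×10⁻⁴ × 1.04) = 17.3 m/s
Around a high, pressure-gradient force acts outward with centrifugal, so Coriolis balances both:
fV = (1/ρ)|∂P/∂n| + V²/R  →  V² − fR·V + fR·V_g = 0
With fR = 1.32×10⁻⁴ × 1501×10³ m = 198 m/s:
V = [fR − √((fR)² − 4 fR V_g)]/2 = [198 − √(198² − 4×198×17.3)]/2 = 19.2 m/s
Supergeostrophic (V > V_g = 17.3 m/s), as expected around a high.
Converting: 19.2 m/s × 3.6 = 69 km/h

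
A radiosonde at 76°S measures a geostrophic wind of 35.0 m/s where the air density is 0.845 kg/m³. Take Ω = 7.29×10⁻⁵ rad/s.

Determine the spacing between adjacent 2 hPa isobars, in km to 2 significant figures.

Coriolis parameter at 76°S:
f = 2Ω sin φ = 2 × 7.29×10⁻⁵ × sin 76° = 1.41×10⁻⁴ s⁻¹
Geostrophic balance rearranged: |∂P/∂n| = f ρ V_g
|∂P/∂n| = 1.41×10⁻⁴ × 0.845 × 35.0 = 4.18×10⁻³ Pa/m
Isobar spacing: Δn = ΔP/|∂P/∂n| = 200 Pa / 4.18×10⁻³ Pa/m = 47802 m ≈ 48 km

48 km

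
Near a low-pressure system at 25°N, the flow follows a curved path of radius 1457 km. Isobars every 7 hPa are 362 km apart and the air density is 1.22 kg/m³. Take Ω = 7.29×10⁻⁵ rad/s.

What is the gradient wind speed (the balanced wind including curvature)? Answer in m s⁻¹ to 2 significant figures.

Coriolis parameter at 25°N:
f = 2Ω sin φ = 2 × 7.29×10⁻⁵ × sin 25° = 6.16×10⁻⁵ s⁻¹
Pressure gradient: |∂P/∂n| = 700 Pa / 362000 m = 1.93×10⁻³ Pa/m
Geostrophic speed: V_g = |∂P/∂n|/(fρ) = 1.93×10⁻³/(6.16×10⁻⁵ × 1.22) = 25.7 m/s
Around a low, centrifugal force acts outward with Coriolis, so pressure-gradient force balances both:
(1/ρ)|∂P/∂n| = fV + V²/R  →  V² + fR·V − fR·V_g = 0
With fR = 6.16×10⁻⁵ × 1457×10³ m = 89.8 m/s:
V = [−fR + √((fR)² + 4 fR V_g)]/2 = [−89.8 + √(89.8² + 4×89.8×25.7)]/2 = 20.9 m/s
Subgeostrophic (V < V_g = 25.7 m/s), as expected around a low.

21 m s⁻¹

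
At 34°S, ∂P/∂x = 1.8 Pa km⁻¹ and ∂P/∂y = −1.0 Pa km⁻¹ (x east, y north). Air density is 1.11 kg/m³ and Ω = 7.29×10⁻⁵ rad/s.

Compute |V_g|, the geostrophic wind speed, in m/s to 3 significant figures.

22.8 m/s

Coriolis parameter at 34°S:
f = 2Ω sin φ = 2 × 7.29×10⁻⁵ × sin 34° = 8.15×10⁻⁵ s⁻¹
In the Southern Hemisphere f is negative: f = −8.15×10⁻⁵ s⁻¹.
Component geostrophic relations (x east, y north):
u_g = −(1/(fρ)) ∂P/∂y,  v_g = (1/(fρ)) ∂P/∂x
u_g = −(−1.0×10⁻³)/(−8.15×10⁻⁵ × 1.11) = −11.0 m/s;  v_g = (1.8×10⁻³)/(−8.15×10⁻⁵ × 1.11) = −19.9 m/s
|V_g| = √(u_g² + v_g²) = 22.8 m/s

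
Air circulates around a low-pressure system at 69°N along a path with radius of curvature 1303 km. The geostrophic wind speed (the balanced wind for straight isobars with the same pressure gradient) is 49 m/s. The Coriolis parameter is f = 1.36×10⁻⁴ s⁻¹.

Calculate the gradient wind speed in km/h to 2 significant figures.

Around a low, centrifugal force acts outward with Coriolis, so pressure-gradient force balances both:
(1/ρ)|∂P/∂n| = fV + V²/R  →  V² + fR·V − fR·V_g = 0
With fR = 1.36×10⁻⁴ × 1303×10³ m = 177 m/s:
V = [−fR + √((fR)² + 4 fR V_g)]/2 = [−177 + √(177² + 4×177×49)]/2 = 40 m/s
Subgeostrophic (V < V_g = 49 m/s), as expected around a low.
Converting: 40 m/s × 3.6 = 140 km/h

140 km/h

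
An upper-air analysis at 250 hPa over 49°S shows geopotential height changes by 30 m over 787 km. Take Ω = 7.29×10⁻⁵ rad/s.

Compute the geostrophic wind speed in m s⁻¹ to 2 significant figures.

3.4 m s⁻¹

Coriolis parameter at 49°S:
f = 2Ω sin φ = 2 × 7.29×10⁻⁵ × sin 49° = 1.10×10⁻⁴ s⁻¹
Height gradient: |∂Z/∂n| = 30 m / 787000 m = 3.81×10⁻⁵
On a pressure surface, geostrophic balance gives V_g = (g/f)|∂Z/∂n|:
V_g = 9.81 × 3.81×10⁻⁵ / 1.10×10⁻⁴ = 3.40 m/s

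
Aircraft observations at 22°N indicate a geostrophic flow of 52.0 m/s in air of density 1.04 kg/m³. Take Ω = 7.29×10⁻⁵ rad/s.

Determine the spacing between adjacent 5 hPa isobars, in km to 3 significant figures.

169 km

Coriolis parameter at 22°N:
f = 2Ω sin φ = 2 × 7.29×10⁻⁵ × sin 22° = 5.46×10⁻⁵ s⁻¹
Geostrophic balance rearranged: |∂P/∂n| = f ρ V_g
|∂P/∂n| = 5.46×10⁻⁵ × 1.04 × 52.0 = 2.95×10⁻³ Pa/m
Isobar spacing: Δn = ΔP/|∂P/∂n| = 500 Pa / 2.95×10⁻³ Pa/m = 169278 m ≈ 169 km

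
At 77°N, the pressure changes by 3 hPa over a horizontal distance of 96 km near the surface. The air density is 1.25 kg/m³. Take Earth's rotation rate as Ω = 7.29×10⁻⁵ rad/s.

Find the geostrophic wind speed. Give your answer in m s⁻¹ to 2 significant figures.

Coriolis parameter at 77°N:
f = 2Ω sin φ = 2 × 7.29×10⁻⁵ × sin 77° = 1.42×10⁻⁴ s⁻¹
Pressure gradient: |∂P/∂n| = 300 Pa / 96000 m = 3.12×10⁻³ Pa/m
Geostrophic balance (pressure-gradient force = Coriolis force):
V_g = (1/(fρ)) |∂P/∂n| = 3.12×10⁻³ / (1.42×10⁻⁴ × 1.25) = 17.6 m/s

18 m s⁻¹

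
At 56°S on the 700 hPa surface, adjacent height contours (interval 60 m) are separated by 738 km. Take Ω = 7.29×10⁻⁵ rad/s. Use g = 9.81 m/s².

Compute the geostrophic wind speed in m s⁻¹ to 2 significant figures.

Coriolis parameter at 56°S:
f = 2Ω sin φ = 2 × 7.29×10⁻⁵ × sin 56° = 1.21×10⁻⁴ s⁻¹
Height gradient: |∂Z/∂n| = 60 m / 738000 m = 8.13×10⁻⁵
On a pressure surface, geostrophic balance gives V_g = (g/f)|∂Z/∂n|:
V_g = 9.81 × 8.13×10⁻⁵ / 1.21×10⁻⁴ = 6.60 m/s

6.6 m s⁻¹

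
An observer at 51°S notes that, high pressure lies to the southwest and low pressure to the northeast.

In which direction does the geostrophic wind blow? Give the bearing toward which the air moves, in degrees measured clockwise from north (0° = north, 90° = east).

The pressure-gradient force points toward the northeast (bearing 045°).
Geostrophic balance: in the Southern Hemisphere the Coriolis force deflects motion to the left, so the geostrophic wind blows 90° to the left of the pressure-gradient force (low pressure on the right).
Rotating 045° by 90° counterclockwise gives 315° — the wind blows toward the northwest.

315°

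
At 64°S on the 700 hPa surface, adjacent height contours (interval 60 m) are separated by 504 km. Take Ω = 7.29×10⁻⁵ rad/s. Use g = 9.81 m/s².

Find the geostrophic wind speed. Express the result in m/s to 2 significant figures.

8.9 m/s

Coriolis parameter at 64°S:
f = 2Ω sin φ = 2 × 7.29×10⁻⁵ × sin 64° = 1.31×10⁻⁴ s⁻¹
Height gradient: |∂Z/∂n| = 60 m / 504000 m = 1.19×10⁻⁴
On a pressure surface, geostrophic balance gives V_g = (g/f)|∂Z/∂n|:
V_g = 9.81 × 1.19×10⁻⁴ / 1.31×10⁻⁴ = 8.91 m/s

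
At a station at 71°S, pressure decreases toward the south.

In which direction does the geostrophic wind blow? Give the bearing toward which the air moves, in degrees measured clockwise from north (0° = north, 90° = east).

The pressure-gradient force points toward the south (bearing 180°).
Geostrophic balance: in the Southern Hemisphere the Coriolis force deflects motion to the left, so the geostrophic wind blows 90° to the left of the pressure-gradient force (low pressure on the right).
Rotating 180° by 90° counterclockwise gives 090° — the wind blows toward the east.

090°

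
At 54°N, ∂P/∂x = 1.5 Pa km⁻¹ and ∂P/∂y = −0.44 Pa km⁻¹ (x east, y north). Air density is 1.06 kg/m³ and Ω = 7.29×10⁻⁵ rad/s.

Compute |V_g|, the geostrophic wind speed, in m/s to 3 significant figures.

Coriolis parameter at 54°N:
f = 2Ω sin φ = 2 × 7.29×10⁻⁵ × sin 54° = 1.18×10⁻⁴ s⁻¹
Component geostrophic relations (x east, y north):
u_g = −(1/(fρ)) ∂P/∂y,  v_g = (1/(fρ)) ∂P/∂x
u_g = −(−0.44×10⁻³)/(1.18×10⁻⁴ × 1.06) = 3.52 m/s;  v_g = (1.5×10⁻³)/(1.18×10⁻⁴ × 1.06) = 12.0 m/s
|V_g| = √(u_g² + v_g²) = 12.5 m/s

12.5 m/s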